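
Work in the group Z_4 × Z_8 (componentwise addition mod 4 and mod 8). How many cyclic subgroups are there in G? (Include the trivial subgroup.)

Each element a generates a cyclic subgroup ⟨a⟩; distinct elements may generate the same one (a cyclic group of order d has φ(d) generators).
Cyclic subgroups by order — order 1: 1; order 2: 3; order 4: 6; order 8: 4.
Total: 14.

14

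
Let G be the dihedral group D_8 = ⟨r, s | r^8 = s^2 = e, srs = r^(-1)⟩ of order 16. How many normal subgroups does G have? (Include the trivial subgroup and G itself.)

G has 19 subgroups. Checking conjugation-invariance by order — order 1: 1/1 normal; order 2: 1/9 normal; order 4: 1/5 normal; order 8: 3/3 normal; order 16: 1/1 normal.
Total normal subgroups: 7.

7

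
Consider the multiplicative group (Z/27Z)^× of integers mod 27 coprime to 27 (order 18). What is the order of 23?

Compute successive powers of 23 mod 27: 23, 16, 17, 13, 2, 19, 5, 7, …; 23^18 ≡ 1 (mod 27).
So |⟨23⟩| = 18.

18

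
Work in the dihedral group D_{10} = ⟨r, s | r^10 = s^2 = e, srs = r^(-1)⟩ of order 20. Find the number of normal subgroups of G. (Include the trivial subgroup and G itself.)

7

G has 22 subgroups. Checking conjugation-invariance by order — order 1: 1/1 normal; order 2: 1/11 normal; order 4: 0/5 normal; order 5: 1/1 normal; order 10: 3/3 normal; order 20: 1/1 normal.
Total normal subgroups: 7.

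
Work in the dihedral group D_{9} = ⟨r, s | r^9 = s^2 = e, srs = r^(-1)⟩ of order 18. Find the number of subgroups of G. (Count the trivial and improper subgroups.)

16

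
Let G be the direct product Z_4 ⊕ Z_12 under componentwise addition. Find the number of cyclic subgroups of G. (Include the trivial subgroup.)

20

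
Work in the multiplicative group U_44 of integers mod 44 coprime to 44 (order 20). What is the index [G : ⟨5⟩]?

4

|⟨5⟩| = 5 and |G| = 20.
By Lagrange, [G : H] = |G|/|H| = 20/5 = 4.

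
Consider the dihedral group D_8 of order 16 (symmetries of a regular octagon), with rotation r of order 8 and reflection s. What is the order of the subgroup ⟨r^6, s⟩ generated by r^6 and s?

8

|⟨r^6⟩| = 4 and |⟨s⟩| = 2, so |H| is a multiple of lcm(4, 2) = 4 and divides |G| = 16.
Closing under the operation: H = {e, r^2, r^4, r^6, s, r^2s, r^4s, r^6s}, so |H| = 8.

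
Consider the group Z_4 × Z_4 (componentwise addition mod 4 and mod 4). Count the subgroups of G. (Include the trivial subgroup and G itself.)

15

|G| = 16, so by Lagrange every subgroup order divides 16. Divisors: 1, 2, 4, 8, 16.
Subgroups by order — order 1: 1; order 2: 3; order 4: 7; order 8: 3; order 16: 1.
Total: 1 + 3 + 7 + 3 + 1 = 15.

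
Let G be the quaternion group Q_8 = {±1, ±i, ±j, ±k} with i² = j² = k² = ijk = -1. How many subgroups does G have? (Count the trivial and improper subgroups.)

|G| = 8, so by Lagrange every subgroup order divides 8. Divisors: 1, 2, 4, 8.
Subgroups by order — order 1: 1; order 2: 1; order 4: 3; order 8: 1.
Total: 1 + 1 + 3 + 1 = 6.

6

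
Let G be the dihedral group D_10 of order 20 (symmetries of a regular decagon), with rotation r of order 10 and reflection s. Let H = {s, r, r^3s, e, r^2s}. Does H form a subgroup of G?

r ∈ H but its inverse r^9 ∉ H, so H is not a subgroup.

No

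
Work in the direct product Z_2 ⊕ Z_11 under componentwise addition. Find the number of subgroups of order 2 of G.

|G| = 22 and 2 | 22, so subgroups of order 2 are possible by Lagrange.
The subgroups of order 2 are: {(0,0), (1,0)}.
So G has 1 subgroup of order 2.

1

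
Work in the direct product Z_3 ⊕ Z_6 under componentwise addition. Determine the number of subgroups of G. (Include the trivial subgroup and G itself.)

12

|G| = 18, so by Lagrange every subgroup order divides 18. Divisors: 1, 2, 3, 6, 9, 18.
Subgroups by order — order 1: 1; order 2: 1; order 3: 4; order 6: 4; order 9: 1; order 18: 1.
Total: 1 + 1 + 4 + 4 + 1 + 1 = 12.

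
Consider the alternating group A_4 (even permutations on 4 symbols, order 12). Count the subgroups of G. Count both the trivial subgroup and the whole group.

|G| = 12, so by Lagrange every subgroup order divides 12. Divisors: 1, 2, 3, 4, 6, 12.
Subgroups by order — order 1: 1; order 2: 3; order 3: 4; order 4: 1; order 6: 0; order 12: 1.
Total: 1 + 3 + 4 + 1 + 0 + 1 = 10.

10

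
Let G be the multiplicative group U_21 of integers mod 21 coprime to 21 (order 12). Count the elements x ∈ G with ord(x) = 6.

6

The elements of order 6 are: 2, 5, 10, 11, 17, 19.
That's 6.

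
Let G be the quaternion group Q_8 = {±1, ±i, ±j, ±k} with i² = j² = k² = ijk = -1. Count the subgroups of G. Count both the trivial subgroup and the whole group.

6

|G| = 8, so by Lagrange every subgroup order divides 8. Divisors: 1, 2, 4, 8.
Subgroups by order — order 1: 1; order 2: 1; order 4: 3; order 8: 1.
Total: 1 + 1 + 3 + 1 = 6.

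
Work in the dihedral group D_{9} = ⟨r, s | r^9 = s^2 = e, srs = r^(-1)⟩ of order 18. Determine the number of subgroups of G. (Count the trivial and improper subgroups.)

16

|G| = 18, so by Lagrange every subgroup order divides 18. Divisors: 1, 2, 3, 6, 9, 18.
Subgroups by order — order 1: 1; order 2: 9; order 3: 1; order 6: 3; order 9: 1; order 18: 1.
Total: 1 + 9 + 1 + 3 + 1 + 1 = 16.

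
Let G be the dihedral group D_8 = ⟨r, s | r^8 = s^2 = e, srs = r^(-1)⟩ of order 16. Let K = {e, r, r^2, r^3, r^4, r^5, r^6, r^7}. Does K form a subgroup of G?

|K| = 8 divides |G| = 16, consistent with Lagrange.
K contains the identity, every element's inverse is in K, and K is closed under ·: it is a subgroup.
In fact K = ⟨r^7⟩.

Yes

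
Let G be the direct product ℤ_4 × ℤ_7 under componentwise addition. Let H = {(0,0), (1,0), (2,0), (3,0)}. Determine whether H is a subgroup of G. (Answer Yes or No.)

Yes

|H| = 4 divides |G| = 28, consistent with Lagrange.
H contains the identity, every element's inverse is in H, and H is closed under +: it is a subgroup.
In fact H = ⟨(1,0)⟩.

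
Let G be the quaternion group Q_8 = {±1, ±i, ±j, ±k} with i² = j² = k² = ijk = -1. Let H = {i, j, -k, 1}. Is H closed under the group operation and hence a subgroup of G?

j ∈ H but its inverse -j ∉ H, so H is not a subgroup.

No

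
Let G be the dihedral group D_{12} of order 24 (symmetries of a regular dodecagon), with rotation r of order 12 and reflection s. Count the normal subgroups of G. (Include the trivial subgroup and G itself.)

G has 34 subgroups. Checking conjugation-invariance by order — order 1: 1/1 normal; order 2: 1/13 normal; order 3: 1/1 normal; order 4: 1/7 normal; order 6: 1/5 normal; order 8: 0/3 normal; order 12: 3/3 normal; order 24: 1/1 normal.
Total normal subgroups: 9.

9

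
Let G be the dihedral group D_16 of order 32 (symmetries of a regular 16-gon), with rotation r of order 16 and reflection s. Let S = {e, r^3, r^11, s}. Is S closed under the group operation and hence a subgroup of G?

r^11 ∈ S but its inverse r^5 ∉ S, so S is not a subgroup.

No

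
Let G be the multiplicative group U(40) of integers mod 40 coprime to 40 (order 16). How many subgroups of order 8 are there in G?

7

|G| = 16 and 8 | 16, so subgroups of order 8 are possible by Lagrange.
The subgroups of order 8 are: {1, 7, 9, 11, 13, 19, 23, 37}; {1, 3, 9, 11, 17, 19, 27, 33}; {1, 9, 11, 19, 21, 29, 31, 39}; {1, 9, 13, 17, 21, 29, 33, 37}; … (7 in all).
So G has 7 subgroups of order 8.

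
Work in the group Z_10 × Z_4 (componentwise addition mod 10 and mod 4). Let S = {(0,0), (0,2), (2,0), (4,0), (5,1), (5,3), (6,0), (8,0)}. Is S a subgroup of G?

Closure fails: (4,0) + (5,1) = (9,1) ∉ S. So S is not a subgroup.

No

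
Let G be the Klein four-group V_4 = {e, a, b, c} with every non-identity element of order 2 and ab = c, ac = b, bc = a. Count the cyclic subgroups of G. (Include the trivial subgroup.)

4

Each element a generates a cyclic subgroup ⟨a⟩; distinct elements may generate the same one (a cyclic group of order d has φ(d) generators).
Cyclic subgroups by order — order 1: 1; order 2: 3.
Total: 4.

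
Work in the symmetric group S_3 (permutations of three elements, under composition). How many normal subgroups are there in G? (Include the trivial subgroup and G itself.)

G has 6 subgroups. Checking conjugation-invariance by order — order 1: 1/1 normal; order 2: 0/3 normal; order 3: 1/1 normal; order 6: 1/1 normal.
Total normal subgroups: 3.

3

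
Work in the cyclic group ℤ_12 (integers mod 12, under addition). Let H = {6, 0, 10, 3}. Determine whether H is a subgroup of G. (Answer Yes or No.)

No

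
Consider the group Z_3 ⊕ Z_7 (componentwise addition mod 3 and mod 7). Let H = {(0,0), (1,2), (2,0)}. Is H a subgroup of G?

(1,2) ∈ H but its inverse (2,5) ∉ H, so H is not a subgroup.

No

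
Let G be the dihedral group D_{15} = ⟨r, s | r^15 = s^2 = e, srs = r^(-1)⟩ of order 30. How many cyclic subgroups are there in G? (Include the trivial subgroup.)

19

Each element a generates a cyclic subgroup ⟨a⟩; distinct elements may generate the same one (a cyclic group of order d has φ(d) generators).
Cyclic subgroups by order — order 1: 1; order 2: 15; order 3: 1; order 5: 1; order 15: 1.
Total: 19.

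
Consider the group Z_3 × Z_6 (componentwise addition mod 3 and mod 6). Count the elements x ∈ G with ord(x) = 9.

An element (a,b) has order lcm(ord(a), ord(b)); count pairs with lcm equal to 9.
Enumerating gives 0 such elements.

0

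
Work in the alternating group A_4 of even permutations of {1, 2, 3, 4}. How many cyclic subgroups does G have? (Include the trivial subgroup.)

8

Each element a generates a cyclic subgroup ⟨a⟩; distinct elements may generate the same one (a cyclic group of order d has φ(d) generators).
Cyclic subgroups by order — order 1: 1; order 2: 3; order 3: 4.
Total: 8.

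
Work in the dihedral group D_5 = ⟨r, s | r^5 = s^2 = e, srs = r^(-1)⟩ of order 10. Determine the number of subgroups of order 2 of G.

5

|G| = 10 and 2 | 10, so subgroups of order 2 are possible by Lagrange.
The subgroups of order 2 are: {e, r^2s}; {e, r^3s}; {e, r^4s}; {e, rs}; … (5 in all).
So G has 5 subgroups of order 2.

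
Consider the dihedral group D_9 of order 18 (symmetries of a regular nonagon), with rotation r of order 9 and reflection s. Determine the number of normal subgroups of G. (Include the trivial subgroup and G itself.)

G has 16 subgroups. Checking conjugation-invariance by order — order 1: 1/1 normal; order 2: 0/9 normal; order 3: 1/1 normal; order 6: 0/3 normal; order 9: 1/1 normal; order 18: 1/1 normal.
Total normal subgroups: 4.

4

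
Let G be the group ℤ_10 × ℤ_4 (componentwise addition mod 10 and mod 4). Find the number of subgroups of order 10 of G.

|G| = 40 and 10 | 40, so subgroups of order 10 are possible by Lagrange.
The subgroups of order 10 are: {(0,0), (0,2), (2,0), (2,2), (4,0), (4,2), (6,0), (6,2), (8,0), (8,2)}; {(0,0), (1,0), (2,0), (3,0), (4,0), (5,0), (6,0), (7,0), (8,0), (9,0)}; {(0,0), (1,2), (2,0), (3,2), (4,0), (5,2), (6,0), (7,2), (8,0), (9,2)}.
So G has 3 subgroups of order 10.

3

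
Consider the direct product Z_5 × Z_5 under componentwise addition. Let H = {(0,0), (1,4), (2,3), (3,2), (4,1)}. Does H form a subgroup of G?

Yes

|H| = 5 divides |G| = 25, consistent with Lagrange.
H contains the identity, every element's inverse is in H, and H is closed under +: it is a subgroup.
In fact H = ⟨(2,3)⟩.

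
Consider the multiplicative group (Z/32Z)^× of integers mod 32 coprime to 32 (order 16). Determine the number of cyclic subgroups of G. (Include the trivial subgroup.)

A cyclic subgroup of order d is generated by each of its φ(d) elements of order d, so the cyclic subgroups of order d number (#elements of order d)/φ(d).
Cyclic subgroups by order — order 1: 1; order 2: 3; order 4: 2; order 8: 2.
Total: 8.

8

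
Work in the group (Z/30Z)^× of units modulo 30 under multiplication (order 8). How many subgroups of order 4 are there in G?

3

|G| = 8 and 4 | 8, so subgroups of order 4 are possible by Lagrange.
The subgroups of order 4 are: {1, 11, 19, 29}; {1, 7, 13, 19}; {1, 17, 19, 23}.
So G has 3 subgroups of order 4.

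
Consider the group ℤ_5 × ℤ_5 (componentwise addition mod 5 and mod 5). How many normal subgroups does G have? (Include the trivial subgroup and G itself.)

8

G is abelian, so every subgroup is normal.
G has 8 subgroups in total, hence 8 normal subgroups.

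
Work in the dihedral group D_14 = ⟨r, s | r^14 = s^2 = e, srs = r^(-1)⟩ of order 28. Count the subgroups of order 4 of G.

7

|G| = 28 and 4 | 28, so subgroups of order 4 are possible by Lagrange.
The subgroups of order 4 are: {e, r^7, r^3s, r^10s}; {e, r^7, r^4s, r^11s}; {e, r^7, r^5s, r^12s}; {e, r^7, r^6s, r^13s}; … (7 in all).
So G has 7 subgroups of order 4.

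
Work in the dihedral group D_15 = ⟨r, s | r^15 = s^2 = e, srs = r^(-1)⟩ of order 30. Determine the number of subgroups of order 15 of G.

1

|G| = 30 and 15 | 30, so subgroups of order 15 are possible by Lagrange.
The subgroups of order 15 are: {e, r, r^2, r^3, r^4, r^5, r^6, r^7, r^8, r^9, r^10, r^11, r^12, r^13, r^14}.
So G has 1 subgroup of order 15.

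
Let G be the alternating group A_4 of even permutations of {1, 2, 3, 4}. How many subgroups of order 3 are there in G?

4

|G| = 12 and 3 | 12, so subgroups of order 3 are possible by Lagrange.
The subgroups of order 3 are: {e, (1 2 3), (1 3 2)}; {e, (1 2 4), (1 4 2)}; {e, (1 3 4), (1 4 3)}; {e, (2 3 4), (2 4 3)}.
So G has 4 subgroups of order 3.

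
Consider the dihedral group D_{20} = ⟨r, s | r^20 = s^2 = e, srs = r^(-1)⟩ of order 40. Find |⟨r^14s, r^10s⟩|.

|⟨r^14s⟩| = 2 and |⟨r^10s⟩| = 2, so |H| is a multiple of lcm(2, 2) = 2 and divides |G| = 40.
Closing under the operation: H = {e, r^4, r^8, r^12, r^16, r^2s, r^6s, r^10s, r^14s, r^18s}, so |H| = 10.

10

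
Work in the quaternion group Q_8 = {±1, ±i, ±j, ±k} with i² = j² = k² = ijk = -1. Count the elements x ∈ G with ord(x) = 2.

The elements of order 2 are: -1.
That's 1.

1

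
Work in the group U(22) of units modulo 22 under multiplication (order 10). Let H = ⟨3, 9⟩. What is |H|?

5

|⟨3⟩| = 5 and |⟨9⟩| = 5, so |H| is a multiple of lcm(5, 5) = 5 and divides |G| = 10.
Closing under the operation: H = {1, 3, 5, 9, 15}, so |H| = 5.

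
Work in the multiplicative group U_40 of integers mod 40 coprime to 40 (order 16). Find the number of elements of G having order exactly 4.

8

The elements of order 4 are: 3, 7, 13, 17, 23, 27, 33, 37.
That's 8.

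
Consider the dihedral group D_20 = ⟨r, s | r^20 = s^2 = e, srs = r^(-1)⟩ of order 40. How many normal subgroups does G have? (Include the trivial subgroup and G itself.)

G has 48 subgroups. Checking conjugation-invariance by order — order 1: 1/1 normal; order 2: 1/21 normal; order 4: 1/11 normal; order 5: 1/1 normal; order 8: 0/5 normal; order 10: 1/5 normal; order 20: 3/3 normal; order 40: 1/1 normal.
Total normal subgroups: 9.

9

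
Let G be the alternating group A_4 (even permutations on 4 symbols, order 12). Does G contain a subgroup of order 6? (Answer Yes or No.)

6 | 12, so Lagrange does not rule it out; but checking all subgroups of G, none has order 6.
(A_4 is the standard example that the converse of Lagrange fails.)

No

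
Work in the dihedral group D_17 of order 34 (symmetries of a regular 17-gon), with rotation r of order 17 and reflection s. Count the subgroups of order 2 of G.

|G| = 34 and 2 | 34, so subgroups of order 2 are possible by Lagrange.
The subgroups of order 2 are: {e, r^10s}; {e, r^11s}; {e, r^12s}; {e, r^13s}; … (17 in all).
So G has 17 subgroups of order 2.

17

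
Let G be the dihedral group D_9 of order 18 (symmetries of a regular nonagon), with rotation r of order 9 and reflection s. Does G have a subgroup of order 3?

3 | 18. A subgroup of order 3 is {e, r^3, r^6}.

Yes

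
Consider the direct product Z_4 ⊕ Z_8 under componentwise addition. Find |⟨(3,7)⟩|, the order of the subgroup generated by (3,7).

8

The order of (3,7) in Z_4 × Z_8 is lcm(ord(3) in Z_4, ord(7) in Z_8).
ord(3) = 4 and ord(7) = 8, so |⟨(3,7)⟩| = lcm(4, 8) = 8.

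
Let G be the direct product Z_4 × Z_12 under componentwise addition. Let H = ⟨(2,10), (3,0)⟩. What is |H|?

|⟨(2,10)⟩| = 6 and |⟨(3,0)⟩| = 4, so |H| is a multiple of lcm(6, 4) = 12 and divides |G| = 48.
Closing under the operation: H = {(0,0), (0,2), (0,4), (0,6), (0,8), (0,10), (1,0), (1,2), (1,4), (1,6), (1,8), (1,10), (2,0), (2,2), (2,4), (2,6), (2,8), (2,10), (3,0), (3,2), (3,4), (3,6), (3,8), (3,10)}, so |H| = 24.

24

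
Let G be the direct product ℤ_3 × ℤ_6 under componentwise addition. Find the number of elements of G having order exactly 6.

An element (a,b) has order lcm(ord(a), ord(b)); count pairs with lcm equal to 6.
Enumerating gives 8 such elements.

8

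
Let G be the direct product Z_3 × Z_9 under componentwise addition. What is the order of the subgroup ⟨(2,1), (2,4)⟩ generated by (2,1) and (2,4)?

9

|⟨(2,1)⟩| = 9 and |⟨(2,4)⟩| = 9, so |H| is a multiple of lcm(9, 9) = 9 and divides |G| = 27.
Closing under the operation: H = {(0,0), (0,3), (0,6), (1,2), (1,5), (1,8), (2,1), (2,4), (2,7)}, so |H| = 9.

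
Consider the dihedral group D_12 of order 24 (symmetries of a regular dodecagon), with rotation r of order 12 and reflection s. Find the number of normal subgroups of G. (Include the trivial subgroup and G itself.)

9

G has 34 subgroups. Checking conjugation-invariance by order — order 1: 1/1 normal; order 2: 1/13 normal; order 3: 1/1 normal; order 4: 1/7 normal; order 6: 1/5 normal; order 8: 0/3 normal; order 12: 3/3 normal; order 24: 1/1 normal.
Total normal subgroups: 9.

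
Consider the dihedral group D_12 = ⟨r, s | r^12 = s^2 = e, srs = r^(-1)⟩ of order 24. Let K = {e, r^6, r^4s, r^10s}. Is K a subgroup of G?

|K| = 4 divides |G| = 24, consistent with Lagrange.
K contains the identity, every element's inverse is in K, and K is closed under ·: it is a subgroup.

Yes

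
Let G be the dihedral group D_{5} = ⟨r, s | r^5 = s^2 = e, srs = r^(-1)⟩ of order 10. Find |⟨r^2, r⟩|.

5

|⟨r^2⟩| = 5 and |⟨r⟩| = 5, so |H| is a multiple of lcm(5, 5) = 5 and divides |G| = 10.
Closing under the operation: H = {e, r, r^2, r^3, r^4}, so |H| = 5.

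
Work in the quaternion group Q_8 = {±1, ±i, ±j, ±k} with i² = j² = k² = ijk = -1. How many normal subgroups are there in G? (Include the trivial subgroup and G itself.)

6

G has 6 subgroups. Checking conjugation-invariance by order — order 1: 1/1 normal; order 2: 1/1 normal; order 4: 3/3 normal; order 8: 1/1 normal.
Total normal subgroups: 6.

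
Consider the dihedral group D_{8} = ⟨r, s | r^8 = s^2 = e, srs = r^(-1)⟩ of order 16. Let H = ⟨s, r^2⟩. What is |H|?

|⟨s⟩| = 2 and |⟨r^2⟩| = 4, so |H| is a multiple of lcm(2, 4) = 4 and divides |G| = 16.
Closing under the operation: H = {e, r^2, r^4, r^6, s, r^2s, r^4s, r^6s}, so |H| = 8.

8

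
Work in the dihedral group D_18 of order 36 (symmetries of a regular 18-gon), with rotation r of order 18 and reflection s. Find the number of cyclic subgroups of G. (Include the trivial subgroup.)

24

Group the elements of G by the cyclic subgroup they generate; each cyclic subgroup of order d accounts for φ(d) elements.
Cyclic subgroups by order — order 1: 1; order 2: 19; order 3: 1; order 6: 1; order 9: 1; order 18: 1.
Total: 24.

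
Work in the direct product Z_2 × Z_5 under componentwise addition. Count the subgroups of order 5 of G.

|G| = 10 and 5 | 10, so subgroups of order 5 are possible by Lagrange.
The subgroups of order 5 are: {(0,0), (0,1), (0,2), (0,3), (0,4)}.
So G has 1 subgroup of order 5.

1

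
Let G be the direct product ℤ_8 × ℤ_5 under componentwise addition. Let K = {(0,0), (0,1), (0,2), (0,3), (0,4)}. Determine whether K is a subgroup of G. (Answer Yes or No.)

|K| = 5 divides |G| = 40, consistent with Lagrange.
K contains the identity, every element's inverse is in K, and K is closed under +: it is a subgroup.
In fact K = ⟨(0,1)⟩.

Yes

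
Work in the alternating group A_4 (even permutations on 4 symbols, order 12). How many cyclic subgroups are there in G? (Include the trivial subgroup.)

A cyclic subgroup of order d is generated by each of its φ(d) elements of order d, so the cyclic subgroups of order d number (#elements of order d)/φ(d).
Cyclic subgroups by order — order 1: 1; order 2: 3; order 3: 4.
Total: 8.

8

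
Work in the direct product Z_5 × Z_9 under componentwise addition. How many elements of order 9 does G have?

An element (a,b) has order lcm(ord(a), ord(b)); count pairs with lcm equal to 9.
Enumerating gives 6 such elements.

6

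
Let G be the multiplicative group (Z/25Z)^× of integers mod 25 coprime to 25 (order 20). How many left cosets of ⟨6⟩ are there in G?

|⟨6⟩| = 5 and |G| = 20.
By Lagrange, [G : H] = |G|/|H| = 20/5 = 4.

4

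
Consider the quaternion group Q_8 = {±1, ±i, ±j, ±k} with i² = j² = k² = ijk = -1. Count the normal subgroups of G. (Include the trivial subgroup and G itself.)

G has 6 subgroups. Checking conjugation-invariance by order — order 1: 1/1 normal; order 2: 1/1 normal; order 4: 3/3 normal; order 8: 1/1 normal.
Total normal subgroups: 6.

6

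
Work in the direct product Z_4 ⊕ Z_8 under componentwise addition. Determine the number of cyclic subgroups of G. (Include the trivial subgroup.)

14

Group the elements of G by the cyclic subgroup they generate; each cyclic subgroup of order d accounts for φ(d) elements.
Cyclic subgroups by order — order 1: 1; order 2: 3; order 4: 6; order 8: 4.
Total: 14.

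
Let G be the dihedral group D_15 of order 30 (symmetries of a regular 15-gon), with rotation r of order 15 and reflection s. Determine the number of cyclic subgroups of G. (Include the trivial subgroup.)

19

A cyclic subgroup of order d is generated by each of its φ(d) elements of order d, so the cyclic subgroups of order d number (#elements of order d)/φ(d).
Cyclic subgroups by order — order 1: 1; order 2: 15; order 3: 1; order 5: 1; order 15: 1.
Total: 19.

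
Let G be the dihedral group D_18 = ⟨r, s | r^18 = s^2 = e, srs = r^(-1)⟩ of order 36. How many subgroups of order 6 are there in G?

|G| = 36 and 6 | 36, so subgroups of order 6 are possible by Lagrange.
The subgroups of order 6 are: {e, r^6, r^12, r^4s, r^10s, r^16s}; {e, r^6, r^12, r^5s, r^11s, r^17s}; {e, r^6, r^12, s, r^6s, r^12s}; {e, r^6, r^12, rs, r^7s, r^13s}; … (7 in all).
So G has 7 subgroups of order 6.

7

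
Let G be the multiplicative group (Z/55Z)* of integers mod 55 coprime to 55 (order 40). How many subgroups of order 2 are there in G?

|G| = 40 and 2 | 40, so subgroups of order 2 are possible by Lagrange.
The subgroups of order 2 are: {1, 21}; {1, 34}; {1, 54}.
So G has 3 subgroups of order 2.

3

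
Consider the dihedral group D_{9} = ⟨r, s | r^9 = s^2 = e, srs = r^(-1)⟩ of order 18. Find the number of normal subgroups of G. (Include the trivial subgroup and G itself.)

4

G has 16 subgroups. Checking conjugation-invariance by order — order 1: 1/1 normal; order 2: 0/9 normal; order 3: 1/1 normal; order 6: 0/3 normal; order 9: 1/1 normal; order 18: 1/1 normal.
Total normal subgroups: 4.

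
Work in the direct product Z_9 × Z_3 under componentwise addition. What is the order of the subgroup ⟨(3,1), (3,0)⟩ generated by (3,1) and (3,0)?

|⟨(3,1)⟩| = 3 and |⟨(3,0)⟩| = 3, so |H| is a multiple of lcm(3, 3) = 3 and divides |G| = 27.
Closing under the operation: H = {(0,0), (0,1), (0,2), (3,0), (3,1), (3,2), (6,0), (6,1), (6,2)}, so |H| = 9.

9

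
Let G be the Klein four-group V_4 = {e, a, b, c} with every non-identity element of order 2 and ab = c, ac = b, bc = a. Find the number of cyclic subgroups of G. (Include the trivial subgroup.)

4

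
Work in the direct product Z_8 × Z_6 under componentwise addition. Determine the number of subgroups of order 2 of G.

|G| = 48 and 2 | 48, so subgroups of order 2 are possible by Lagrange.
The subgroups of order 2 are: {(0,0), (0,3)}; {(0,0), (4,0)}; {(0,0), (4,3)}.
So G has 3 subgroups of order 2.

3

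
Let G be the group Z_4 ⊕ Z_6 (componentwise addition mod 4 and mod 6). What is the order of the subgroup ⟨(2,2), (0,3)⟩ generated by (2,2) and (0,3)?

12

|⟨(2,2)⟩| = 6 and |⟨(0,3)⟩| = 2, so |H| is a multiple of lcm(6, 2) = 6 and divides |G| = 24.
Closing under the operation: H = {(0,0), (0,1), (0,2), (0,3), (0,4), (0,5), (2,0), (2,1), (2,2), (2,3), (2,4), (2,5)}, so |H| = 12.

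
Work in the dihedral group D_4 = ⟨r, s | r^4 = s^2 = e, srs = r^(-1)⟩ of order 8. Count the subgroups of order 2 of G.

5

|G| = 8 and 2 | 8, so subgroups of order 2 are possible by Lagrange.
The subgroups of order 2 are: {e, r^2}; {e, r^2s}; {e, r^3s}; {e, rs}; … (5 in all).
So G has 5 subgroups of order 2.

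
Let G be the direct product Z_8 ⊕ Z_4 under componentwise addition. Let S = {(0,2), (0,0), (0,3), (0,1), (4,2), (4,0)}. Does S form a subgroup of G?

No

|S| = 6 does not divide |G| = 32, so by Lagrange S is not a subgroup.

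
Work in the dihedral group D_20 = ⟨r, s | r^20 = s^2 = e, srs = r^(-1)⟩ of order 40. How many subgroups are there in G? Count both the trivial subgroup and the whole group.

|G| = 40, so by Lagrange every subgroup order divides 40. Divisors: 1, 2, 4, 5, 8, 10, 20, 40.
Subgroups by order — order 1: 1; order 2: 21; order 4: 11; order 5: 1; order 8: 5; order 10: 5; order 20: 3; order 40: 1.
Total: 1 + 21 + 11 + 1 + 5 + 5 + 3 + 1 = 48.

48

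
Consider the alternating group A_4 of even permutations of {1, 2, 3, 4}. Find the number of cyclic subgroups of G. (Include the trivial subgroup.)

Each element a generates a cyclic subgroup ⟨a⟩; distinct elements may generate the same one (a cyclic group of order d has φ(d) generators).
Cyclic subgroups by order — order 1: 1; order 2: 3; order 3: 4.
Total: 8.

8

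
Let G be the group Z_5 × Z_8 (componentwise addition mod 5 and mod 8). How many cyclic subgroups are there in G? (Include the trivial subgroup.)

Group the elements of G by the cyclic subgroup they generate; each cyclic subgroup of order d accounts for φ(d) elements.
Cyclic subgroups by order — order 1: 1; order 2: 1; order 4: 1; order 5: 1; order 8: 1; order 10: 1; order 20: 1; order 40: 1.
Total: 8.

8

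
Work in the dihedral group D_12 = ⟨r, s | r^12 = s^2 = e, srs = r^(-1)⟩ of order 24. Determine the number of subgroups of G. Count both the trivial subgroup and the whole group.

|G| = 24, so by Lagrange every subgroup order divides 24. Divisors: 1, 2, 3, 4, 6, 8, 12, 24.
Subgroups by order — order 1: 1; order 2: 13; order 3: 1; order 4: 7; order 6: 5; order 8: 3; order 12: 3; order 24: 1.
Total: 1 + 13 + 1 + 7 + 5 + 3 + 3 + 1 = 34.

34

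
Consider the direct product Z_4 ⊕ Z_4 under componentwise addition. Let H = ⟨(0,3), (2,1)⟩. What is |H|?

8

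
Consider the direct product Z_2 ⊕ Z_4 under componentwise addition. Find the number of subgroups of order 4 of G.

3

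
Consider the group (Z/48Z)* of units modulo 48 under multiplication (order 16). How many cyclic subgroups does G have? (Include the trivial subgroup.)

12

Each element a generates a cyclic subgroup ⟨a⟩; distinct elements may generate the same one (a cyclic group of order d has φ(d) generators).
Cyclic subgroups by order — order 1: 1; order 2: 7; order 4: 4.
Total: 12.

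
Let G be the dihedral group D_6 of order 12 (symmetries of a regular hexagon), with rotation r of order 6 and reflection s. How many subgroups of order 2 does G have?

|G| = 12 and 2 | 12, so subgroups of order 2 are possible by Lagrange.
The subgroups of order 2 are: {e, r^2s}; {e, r^3}; {e, r^3s}; {e, r^4s}; … (7 in all).
So G has 7 subgroups of order 2.

7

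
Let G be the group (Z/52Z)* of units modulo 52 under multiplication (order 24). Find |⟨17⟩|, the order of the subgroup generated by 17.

Compute successive powers of 17 mod 52: 17, 29, 25, 9, 49, 1; 17^6 ≡ 1 (mod 52).
So |⟨17⟩| = 6.

6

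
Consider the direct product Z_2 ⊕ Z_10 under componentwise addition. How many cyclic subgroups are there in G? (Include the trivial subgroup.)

Group the elements of G by the cyclic subgroup they generate; each cyclic subgroup of order d accounts for φ(d) elements.
Cyclic subgroups by order — order 1: 1; order 2: 3; order 5: 1; order 10: 3.
Total: 8.

8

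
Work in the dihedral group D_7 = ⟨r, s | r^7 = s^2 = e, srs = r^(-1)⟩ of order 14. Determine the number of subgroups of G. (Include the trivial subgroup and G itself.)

10

|G| = 14, so by Lagrange every subgroup order divides 14. Divisors: 1, 2, 7, 14.
Subgroups by order — order 1: 1; order 2: 7; order 7: 1; order 14: 1.
Total: 1 + 7 + 1 + 1 = 10.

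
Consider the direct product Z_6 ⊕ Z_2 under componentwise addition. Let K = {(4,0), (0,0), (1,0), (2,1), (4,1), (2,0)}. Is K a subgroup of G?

(1,0) ∈ K but its inverse (5,0) ∉ K, so K is not a subgroup.

No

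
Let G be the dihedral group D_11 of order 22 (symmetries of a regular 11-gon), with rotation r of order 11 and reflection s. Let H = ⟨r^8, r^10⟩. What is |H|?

11

|⟨r^8⟩| = 11 and |⟨r^10⟩| = 11, so |H| is a multiple of lcm(11, 11) = 11 and divides |G| = 22.
Closing under the operation: H = {e, r, r^2, r^3, r^4, r^5, r^6, r^7, r^8, r^9, r^10}, so |H| = 11.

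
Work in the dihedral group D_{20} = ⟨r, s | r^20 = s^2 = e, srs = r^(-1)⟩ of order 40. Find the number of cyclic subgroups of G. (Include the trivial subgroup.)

Group the elements of G by the cyclic subgroup they generate; each cyclic subgroup of order d accounts for φ(d) elements.
Cyclic subgroups by order — order 1: 1; order 2: 21; order 4: 1; order 5: 1; order 10: 1; order 20: 1.
Total: 26.

26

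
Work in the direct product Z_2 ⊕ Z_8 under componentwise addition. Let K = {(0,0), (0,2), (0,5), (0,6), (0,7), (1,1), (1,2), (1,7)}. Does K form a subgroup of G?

No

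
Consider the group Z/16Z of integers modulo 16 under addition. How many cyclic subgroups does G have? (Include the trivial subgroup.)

Group the elements of G by the cyclic subgroup they generate; each cyclic subgroup of order d accounts for φ(d) elements.
Cyclic subgroups by order — order 1: 1; order 2: 1; order 4: 1; order 8: 1; order 16: 1.
Total: 5.

5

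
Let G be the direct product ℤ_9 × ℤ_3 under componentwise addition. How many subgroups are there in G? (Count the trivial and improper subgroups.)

10

|G| = 27, so by Lagrange every subgroup order divides 27. Divisors: 1, 3, 9, 27.
Subgroups by order — order 1: 1; order 3: 4; order 9: 4; order 27: 1.
Total: 1 + 4 + 4 + 1 = 10.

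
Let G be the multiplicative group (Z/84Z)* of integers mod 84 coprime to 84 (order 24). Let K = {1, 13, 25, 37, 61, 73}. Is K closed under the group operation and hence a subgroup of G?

Yes

|K| = 6 divides |G| = 24, consistent with Lagrange.
K contains the identity, every element's inverse is in K, and K is closed under ·: it is a subgroup.
In fact K = ⟨73⟩.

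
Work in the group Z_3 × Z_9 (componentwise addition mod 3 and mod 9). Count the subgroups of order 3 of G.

4

|G| = 27 and 3 | 27, so subgroups of order 3 are possible by Lagrange.
The subgroups of order 3 are: {(0,0), (0,3), (0,6)}; {(0,0), (1,0), (2,0)}; {(0,0), (1,3), (2,6)}; {(0,0), (1,6), (2,3)}.
So G has 4 subgroups of order 3.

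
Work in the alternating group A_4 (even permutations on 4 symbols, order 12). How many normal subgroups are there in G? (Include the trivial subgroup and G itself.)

G has 10 subgroups. Checking conjugation-invariance by order — order 1: 1/1 normal; order 2: 0/3 normal; order 3: 0/4 normal; order 4: 1/1 normal; order 12: 1/1 normal.
Total normal subgroups: 3.

3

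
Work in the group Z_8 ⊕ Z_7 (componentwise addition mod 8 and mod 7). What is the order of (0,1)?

7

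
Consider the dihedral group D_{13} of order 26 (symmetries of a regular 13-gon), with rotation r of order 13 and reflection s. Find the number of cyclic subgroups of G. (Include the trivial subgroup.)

15

Group the elements of G by the cyclic subgroup they generate; each cyclic subgroup of order d accounts for φ(d) elements.
Cyclic subgroups by order — order 1: 1; order 2: 13; order 13: 1.
Total: 15.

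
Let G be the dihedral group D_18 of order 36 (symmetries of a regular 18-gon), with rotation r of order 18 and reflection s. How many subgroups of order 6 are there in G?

7

|G| = 36 and 6 | 36, so subgroups of order 6 are possible by Lagrange.
The subgroups of order 6 are: {e, r^6, r^12, r^4s, r^10s, r^16s}; {e, r^6, r^12, r^5s, r^11s, r^17s}; {e, r^6, r^12, s, r^6s, r^12s}; {e, r^6, r^12, rs, r^7s, r^13s}; … (7 in all).
So G has 7 subgroups of order 6.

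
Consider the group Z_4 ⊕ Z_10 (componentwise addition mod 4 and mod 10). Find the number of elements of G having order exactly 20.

16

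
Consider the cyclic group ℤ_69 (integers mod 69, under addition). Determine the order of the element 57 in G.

23

In ℤ_69, the order of an element a is n/gcd(a, n).
gcd(57, 69) = 3, so |⟨57⟩| = 69/3 = 23.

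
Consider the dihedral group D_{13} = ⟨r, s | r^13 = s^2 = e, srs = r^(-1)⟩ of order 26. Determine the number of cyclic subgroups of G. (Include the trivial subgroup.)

Each element a generates a cyclic subgroup ⟨a⟩; distinct elements may generate the same one (a cyclic group of order d has φ(d) generators).
Cyclic subgroups by order — order 1: 1; order 2: 13; order 13: 1.
Total: 15.

15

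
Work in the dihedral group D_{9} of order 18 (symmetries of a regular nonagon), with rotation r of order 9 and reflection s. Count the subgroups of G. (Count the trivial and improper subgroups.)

|G| = 18, so by Lagrange every subgroup order divides 18. Divisors: 1, 2, 3, 6, 9, 18.
Subgroups by order — order 1: 1; order 2: 9; order 3: 1; order 6: 3; order 9: 1; order 18: 1.
Total: 1 + 9 + 1 + 3 + 1 + 1 = 16.

16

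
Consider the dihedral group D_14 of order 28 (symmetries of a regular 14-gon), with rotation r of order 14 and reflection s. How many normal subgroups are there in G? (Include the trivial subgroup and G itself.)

7

G has 28 subgroups. Checking conjugation-invariance by order — order 1: 1/1 normal; order 2: 1/15 normal; order 4: 0/7 normal; order 7: 1/1 normal; order 14: 3/3 normal; order 28: 1/1 normal.
Total normal subgroups: 7.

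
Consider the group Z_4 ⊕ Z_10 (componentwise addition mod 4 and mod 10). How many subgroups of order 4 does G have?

3

|G| = 40 and 4 | 40, so subgroups of order 4 are possible by Lagrange.
The subgroups of order 4 are: {(0,0), (0,5), (2,0), (2,5)}; {(0,0), (1,0), (2,0), (3,0)}; {(0,0), (1,5), (2,0), (3,5)}.
So G has 3 subgroups of order 4.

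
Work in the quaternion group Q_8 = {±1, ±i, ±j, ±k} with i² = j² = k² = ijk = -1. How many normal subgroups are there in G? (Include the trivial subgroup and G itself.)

6

G has 6 subgroups. Checking conjugation-invariance by order — order 1: 1/1 normal; order 2: 1/1 normal; order 4: 3/3 normal; order 8: 1/1 normal.
Total normal subgroups: 6.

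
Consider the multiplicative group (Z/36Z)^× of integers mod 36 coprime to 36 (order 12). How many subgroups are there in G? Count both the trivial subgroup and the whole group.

|G| = 12, so by Lagrange every subgroup order divides 12. Divisors: 1, 2, 3, 4, 6, 12.
Subgroups by order — order 1: 1; order 2: 3; order 3: 1; order 4: 1; order 6: 3; order 12: 1.
Total: 1 + 3 + 1 + 1 + 3 + 1 = 10.

10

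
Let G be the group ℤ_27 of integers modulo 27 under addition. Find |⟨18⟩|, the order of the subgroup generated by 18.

3

In ℤ_27, the order of an element a is n/gcd(a, n).
gcd(18, 27) = 9, so |⟨18⟩| = 27/9 = 3.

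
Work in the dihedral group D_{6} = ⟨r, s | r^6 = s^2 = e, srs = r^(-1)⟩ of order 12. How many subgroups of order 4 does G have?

|G| = 12 and 4 | 12, so subgroups of order 4 are possible by Lagrange.
The subgroups of order 4 are: {e, r^3, r^2s, r^5s}; {e, r^3, s, r^3s}; {e, r^3, rs, r^4s}.
So G has 3 subgroups of order 4.

3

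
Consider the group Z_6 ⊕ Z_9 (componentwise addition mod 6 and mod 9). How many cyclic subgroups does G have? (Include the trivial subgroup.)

Each element a generates a cyclic subgroup ⟨a⟩; distinct elements may generate the same one (a cyclic group of order d has φ(d) generators).
Cyclic subgroups by order — order 1: 1; order 2: 1; order 3: 4; order 6: 4; order 9: 3; order 18: 3.
Total: 16.

16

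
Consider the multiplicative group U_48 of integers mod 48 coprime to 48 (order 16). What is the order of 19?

4

Compute successive powers of 19 mod 48: 19, 25, 43, 1; 19^4 ≡ 1 (mod 48).
So |⟨19⟩| = 4.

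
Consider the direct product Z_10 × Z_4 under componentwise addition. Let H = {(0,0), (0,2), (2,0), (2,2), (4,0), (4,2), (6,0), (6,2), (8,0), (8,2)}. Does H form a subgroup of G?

Yes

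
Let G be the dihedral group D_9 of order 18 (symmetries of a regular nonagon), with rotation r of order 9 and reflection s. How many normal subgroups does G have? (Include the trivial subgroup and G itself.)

4

G has 16 subgroups. Checking conjugation-invariance by order — order 1: 1/1 normal; order 2: 0/9 normal; order 3: 1/1 normal; order 6: 0/3 normal; order 9: 1/1 normal; order 18: 1/1 normal.
Total normal subgroups: 4.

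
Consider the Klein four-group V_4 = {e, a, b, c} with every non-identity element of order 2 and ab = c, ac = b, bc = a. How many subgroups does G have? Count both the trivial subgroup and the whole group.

|G| = 4, so by Lagrange every subgroup order divides 4. Divisors: 1, 2, 4.
Subgroups by order — order 1: 1; order 2: 3; order 4: 1.
Total: 1 + 3 + 1 = 5.

5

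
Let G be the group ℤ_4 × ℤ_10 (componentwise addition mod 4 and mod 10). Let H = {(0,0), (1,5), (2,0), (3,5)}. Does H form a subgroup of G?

Yes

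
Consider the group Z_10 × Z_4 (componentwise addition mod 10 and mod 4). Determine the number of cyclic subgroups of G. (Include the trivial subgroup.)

Group the elements of G by the cyclic subgroup they generate; each cyclic subgroup of order d accounts for φ(d) elements.
Cyclic subgroups by order — order 1: 1; order 2: 3; order 4: 2; order 5: 1; order 10: 3; order 20: 2.
Total: 12.

12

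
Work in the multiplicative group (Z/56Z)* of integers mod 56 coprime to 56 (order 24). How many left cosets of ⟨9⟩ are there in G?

|⟨9⟩| = 3 and |G| = 24.
By Lagrange, [G : H] = |G|/|H| = 24/3 = 8.

8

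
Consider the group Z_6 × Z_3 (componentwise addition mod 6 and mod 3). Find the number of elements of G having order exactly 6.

8

An element (a,b) has order lcm(ord(a), ord(b)); count pairs with lcm equal to 6.
Enumerating gives 8 such elements.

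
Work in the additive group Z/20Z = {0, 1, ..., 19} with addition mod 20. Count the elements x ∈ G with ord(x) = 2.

1

In a cyclic group of order 20, the number of elements of order d (for d | 20) is φ(d).
φ(2) = 1.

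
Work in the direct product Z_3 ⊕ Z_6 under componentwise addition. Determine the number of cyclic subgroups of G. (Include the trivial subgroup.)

A cyclic subgroup of order d is generated by each of its φ(d) elements of order d, so the cyclic subgroups of order d number (#elements of order d)/φ(d).
Cyclic subgroups by order — order 1: 1; order 2: 1; order 3: 4; order 6: 4.
Total: 10.

10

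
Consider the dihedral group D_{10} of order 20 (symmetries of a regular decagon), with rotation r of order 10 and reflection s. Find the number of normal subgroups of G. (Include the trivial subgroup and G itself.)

7

G has 22 subgroups. Checking conjugation-invariance by order — order 1: 1/1 normal; order 2: 1/11 normal; order 4: 0/5 normal; order 5: 1/1 normal; order 10: 3/3 normal; order 20: 1/1 normal.
Total normal subgroups: 7.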